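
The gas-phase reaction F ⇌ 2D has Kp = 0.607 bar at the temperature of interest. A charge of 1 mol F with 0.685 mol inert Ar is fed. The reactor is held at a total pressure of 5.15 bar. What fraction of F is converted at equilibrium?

X = 0.210

Take 1 mol F as basis and let X be its fractional conversion, so ξ = X.
Mole table: n_F = 1 − X; n_D = 2X; n_I = 0.685 (inert).
Summing: n_T = 1.69 + X.
Mole fractions y_i = n_i/n_T; Kp = p_D^2 / (p_F) with p_i = y_i·P.
Equating to 0.607 bar and solving on 0 < X < 1: X = 0.210.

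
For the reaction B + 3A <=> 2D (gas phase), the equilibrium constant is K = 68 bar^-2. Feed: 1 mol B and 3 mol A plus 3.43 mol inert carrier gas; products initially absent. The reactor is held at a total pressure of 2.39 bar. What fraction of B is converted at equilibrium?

X = 0.711

Basis: 1 mol B initially; let X = conversion of B. Extent ξ = X.
At extent ξ: n_B = 1 − X; n_A = 3 − 3X; n_D = 2X; n_I = 3.43 (inert).
Total moles n_T = 7.43 − 2X.
y_i = n_i/n_T, p_i = y_i·P. K = p_D^2 / (p_B p_A^3).
This yields a degree-4 equation in X; solving on (0,1), X = 0.711.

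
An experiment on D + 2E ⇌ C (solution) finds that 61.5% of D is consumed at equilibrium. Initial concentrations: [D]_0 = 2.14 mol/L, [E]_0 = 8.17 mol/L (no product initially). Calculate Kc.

Kc = 0.0521 (mol/L)^-2

Let X = conversion of D.
Concentrations: [D] = 2.14 − 2.14X; [E] = 8.17 − 4.28X; [C] = 2.14X.
At X = 0.615: [D] = 0.824, [E] = 5.54, [C] = 1.32.
Kc = [C] / ([D] [E]^2) = 0.0521 (mol/L)^-2.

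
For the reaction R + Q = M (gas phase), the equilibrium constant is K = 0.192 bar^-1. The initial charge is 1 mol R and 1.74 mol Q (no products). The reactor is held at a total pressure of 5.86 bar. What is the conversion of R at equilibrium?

X = 0.392

Take 1 mol R as basis and let X be its fractional conversion, so ξ = X.
Moles: n_R = 1 − X; n_Q = 1.74 − X; n_M = X.
Total moles n_T = 2.74 − X.
y_i = n_i/n_T, p_i = y_i·P. K = p_M / (p_R p_Q).
Setting this equal to 0.192 bar^-1 and taking the physical root (0 < X < 1) gives X = 0.392.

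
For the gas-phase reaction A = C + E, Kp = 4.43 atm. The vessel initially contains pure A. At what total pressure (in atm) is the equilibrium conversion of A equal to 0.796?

Take 1 mol A as basis and let X be its fractional conversion, so ξ = X.
Moles: n_A = 1 − X; n_C = X; n_E = X.
n_T = Σnᵢ = 1 + X.
Kp = p_C p_E / (p_A) with p_i = (n_i/n_T)·P.
At X = 0.796: the mole-fraction product g(X) = Π y_i^ν_i = 1.729. Since Kp = g(X)·P^{1}, P = (Kp/g)^(1/1) = (4.43/1.729)^(1/1) = 2.56 atm.

P = 2.56 atm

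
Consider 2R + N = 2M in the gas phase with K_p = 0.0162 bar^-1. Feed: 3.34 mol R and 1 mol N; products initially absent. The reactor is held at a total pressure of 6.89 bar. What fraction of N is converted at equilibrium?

X = 0.213

Take 1 mol N as basis and let X be its fractional conversion, so ξ = X.
At extent ξ: n_R = 3.34 − 2X; n_N = 1 − X; n_M = 2X.
n_T = Σnᵢ = 4.34 − X.
y_i = n_i/n_T, p_i = y_i·P. K_p = p_M^2 / (p_R^2 p_N).
This yields a degree-3 equation in X; solving on (0,1), X = 0.213.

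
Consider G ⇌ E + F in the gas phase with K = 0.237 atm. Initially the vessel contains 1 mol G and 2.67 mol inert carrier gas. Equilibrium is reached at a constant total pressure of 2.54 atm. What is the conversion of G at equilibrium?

X = 0.457

Let X = conversion of G (basis 1 mol G); extent of reaction ξ = X.
Mole table: n_G = 1 − X; n_E = X; n_F = X; n_I = 2.67 (inert).
Total moles n_T = 3.67 + X.
With p_i = (n_i/n_T)P, K = p_E p_F / (p_G).
Substituting and setting equal to 0.237 atm gives a polynomial in X; the root in (0,1) is X = 0.457.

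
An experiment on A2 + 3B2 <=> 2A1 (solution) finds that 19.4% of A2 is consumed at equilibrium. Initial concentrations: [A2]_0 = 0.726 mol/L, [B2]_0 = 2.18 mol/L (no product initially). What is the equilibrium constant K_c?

K_c = 0.025 (mol/L)^-2

Let X = conversion of A2.
Concentrations: [A2] = 0.726 − 0.726X; [B2] = 2.18 − 2.18X; [A1] = 1.45X.
At X = 0.194: [A2] = 0.585, [B2] = 1.76, [A1] = 0.282.
K_c = [A1]^2 / ([A2] [B2]^3) = 0.025 (mol/L)^-2.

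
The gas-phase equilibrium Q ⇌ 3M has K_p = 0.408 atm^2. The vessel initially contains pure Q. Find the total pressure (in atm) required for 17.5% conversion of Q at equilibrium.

Take 1 mol Q as basis and let X be its fractional conversion, so ξ = X.
Species balance: n_Q = 1 − X; n_M = 3X.
n_T = Σnᵢ = 1 + 2X.
K_p = p_M^3 / (p_Q) with p_i = (n_i/n_T)·P.
At X = 0.175: the mole-fraction product g(X) = Π y_i^ν_i = 0.09624. Since K_p = g(X)·P^{2}, P = (K_p/g)^(1/2) = (0.408/0.09624)^(1/2) = 2.06 atm.

P = 2.06 atm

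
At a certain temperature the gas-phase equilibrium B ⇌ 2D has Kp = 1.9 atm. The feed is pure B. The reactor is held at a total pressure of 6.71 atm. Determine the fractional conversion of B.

X = 0.257

Basis: 1 mol B initially; let X = conversion of B. Extent ξ = X.
Mole table: n_B = 1 − X; n_D = 2X.
Total moles n_T = 1 + X.
With p_i = (n_i/n_T)P, Kp = p_D^2 / (p_B).
This yields a degree-2 equation in X; solving on (0,1), X = 0.257.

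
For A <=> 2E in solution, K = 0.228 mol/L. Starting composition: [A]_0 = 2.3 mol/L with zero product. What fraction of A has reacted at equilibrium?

Let X = conversion of A; extent ξ = 2.3·X mol/L.
Concentrations: [A] = 2.3 − 2.3X; [E] = 4.6X.
K = [E]^2 / ([A]).
Equating to 0.228 mol/L: the physical root is X = 0.146.

X = 0.146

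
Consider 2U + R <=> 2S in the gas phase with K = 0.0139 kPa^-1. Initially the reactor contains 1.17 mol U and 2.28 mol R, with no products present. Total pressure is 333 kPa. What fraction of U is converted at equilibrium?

Take 1.17 mol U as basis and let X be its fractional conversion, so ξ = 0.585X.
Mole table: n_U = 1.17 − 1.17X; n_R = 2.28 − 0.585X; n_S = 1.17X.
Summing: n_T = 3.45 − 0.585X.
Mole fractions y_i = n_i/n_T; K = p_S^2 / (p_U^2 p_R) with p_i = y_i·P.
This yields a degree-3 equation in X; solving on (0,1), X = 0.629.

X = 0.629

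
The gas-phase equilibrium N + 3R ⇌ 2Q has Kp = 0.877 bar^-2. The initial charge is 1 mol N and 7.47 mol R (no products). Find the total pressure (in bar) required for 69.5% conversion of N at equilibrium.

P = 1.52 bar

Basis: 1 mol N initially; let X = conversion of N. Extent ξ = X.
Mole table: n_N = 1 − X; n_R = 7.47 − 3X; n_Q = 2X.
Summing: n_T = 8.47 − 2X.
Kp = p_Q^2 / (p_N p_R^3) with p_i = (n_i/n_T)·P.
At X = 0.695: the mole-fraction product g(X) = Π y_i^ν_i = 2.033. Since Kp = g(X)·P^{-2}, P = (g/Kp)^(1/2) = (2.033/0.877)^(1/2) = 1.52 bar.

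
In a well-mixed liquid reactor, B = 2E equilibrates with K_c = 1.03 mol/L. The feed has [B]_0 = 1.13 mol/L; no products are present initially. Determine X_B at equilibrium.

Let X = conversion of B; extent ξ = 1.13·X mol/L.
Concentrations: [B] = 1.13 − 1.13X; [E] = 2.26X.
K_c = [E]^2 / ([B]).
Solving K_c = 1.03 for X ∈ (0,1): X = 0.377.

X = 0.377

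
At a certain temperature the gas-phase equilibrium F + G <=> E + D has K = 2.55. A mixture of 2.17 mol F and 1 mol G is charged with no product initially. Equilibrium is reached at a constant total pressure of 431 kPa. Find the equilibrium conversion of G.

Take 1 mol G as basis and let X be its fractional conversion, so ξ = X.
Mole table: n_F = 2.17 − X; n_G = 1 − X; n_E = X; n_D = X.
Total moles n_T = 3.17 (Δν = 0, constant).
Mole fractions y_i = n_i/n_T; K = p_E p_D / (p_F p_G) with p_i = y_i·P.
Substituting and setting equal to 2.55 gives a polynomial in X; the root in (0,1) is X = 0.811.

X = 0.811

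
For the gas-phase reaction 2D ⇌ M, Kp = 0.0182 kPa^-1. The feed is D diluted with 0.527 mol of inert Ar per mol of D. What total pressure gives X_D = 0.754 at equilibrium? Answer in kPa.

Let X = conversion of D (basis 1 mol D); extent of reaction ξ = 0.5X.
Mole table: n_D = 1 − X; n_M = 0.5X; n_I = 0.527 (inert).
n_T = Σnᵢ = 1.53 − 0.5X.
Kp = p_M / (p_D^2) with p_i = (n_i/n_T)·P.
At X = 0.754: the mole-fraction product g(X) = Π y_i^ν_i = 7.164. Since Kp = g(X)·P^{-1}, P = (g/Kp)^(1/1) = (7.164/0.0182)^(1/1) = 394 kPa.

P = 394 kPa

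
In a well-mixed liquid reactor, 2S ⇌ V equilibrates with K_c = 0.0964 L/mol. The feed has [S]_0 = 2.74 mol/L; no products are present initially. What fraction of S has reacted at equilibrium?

Let X = conversion of S; extent ξ = 2.74X/2 mol/L.
Concentrations: [S] = 2.74 − 2.74X; [V] = 1.37X.
K_c = [V] / ([S]^2).
Setting equal to 0.0964 and solving for X on (0,1) gives X = 0.277.

X = 0.277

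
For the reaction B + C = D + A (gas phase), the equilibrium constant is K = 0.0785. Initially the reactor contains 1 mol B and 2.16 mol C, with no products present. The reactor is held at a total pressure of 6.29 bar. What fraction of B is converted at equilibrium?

X = 0.315

Basis: 1 mol B initially; let X = conversion of B. Extent ξ = X.
Species balance: n_B = 1 − X; n_C = 2.16 − X; n_D = X; n_A = X.
Total moles n_T = 3.16 (Δν = 0, constant).
With p_i = (n_i/n_T)P, K = p_D p_A / (p_B p_C).
Substituting and setting equal to 0.0785 gives a polynomial in X; the root in (0,1) is X = 0.315.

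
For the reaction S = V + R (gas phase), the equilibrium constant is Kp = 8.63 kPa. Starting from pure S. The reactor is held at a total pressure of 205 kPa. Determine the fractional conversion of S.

X = 0.201

Take 1 mol S as basis and let X be its fractional conversion, so ξ = X.
Mole table: n_S = 1 − X; n_V = X; n_R = X.
Total moles n_T = 1 + X.
With p_i = (n_i/n_T)P, Kp = p_V p_R / (p_S).
This yields a degree-2 equation in X; solving on (0,1), X = 0.201.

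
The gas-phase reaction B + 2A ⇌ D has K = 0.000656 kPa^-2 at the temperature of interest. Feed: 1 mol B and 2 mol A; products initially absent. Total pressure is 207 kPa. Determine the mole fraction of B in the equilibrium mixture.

Take 1 mol B as basis and let X be its fractional conversion, so ξ = X.
Moles: n_B = 1 − X; n_A = 2 − 2X; n_D = X.
Summing: n_T = 3 − 2X.
y_i = n_i/n_T, p_i = y_i·P. K = p_D / (p_B p_A^2).
Substituting and setting equal to 0.000656 kPa^-2 gives a polynomial in X; the root in (0,1) is X = 0.754.
Then n_B = 0.246, n_T = 1.49, so y_B = 0.165.

y_B = 0.165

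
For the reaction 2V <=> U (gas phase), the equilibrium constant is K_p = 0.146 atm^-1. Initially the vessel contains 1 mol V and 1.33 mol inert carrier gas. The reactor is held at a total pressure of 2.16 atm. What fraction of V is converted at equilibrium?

Basis: 1 mol V initially; let X = conversion of V. Extent ξ = 0.5X.
Mole table: n_V = 1 − X; n_U = 0.5X; n_I = 1.33 (inert).
Total moles n_T = 2.33 − 0.5X.
Mole fractions y_i = n_i/n_T; K_p = p_U / (p_V^2) with p_i = y_i·P.
Setting this equal to 0.146 atm^-1 and taking the physical root (0 < X < 1) gives X = 0.187.

X = 0.187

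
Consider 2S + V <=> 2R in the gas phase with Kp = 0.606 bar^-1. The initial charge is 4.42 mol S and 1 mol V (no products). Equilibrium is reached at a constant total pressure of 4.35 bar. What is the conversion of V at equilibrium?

Let X = conversion of V (basis 1 mol V); extent of reaction ξ = X.
At extent ξ: n_S = 4.42 − 2X; n_V = 1 − X; n_R = 2X.
n_T = Σnᵢ = 5.42 − X.
Mole fractions y_i = n_i/n_T; Kp = p_R^2 / (p_S^2 p_V) with p_i = y_i·P.
Substituting and setting equal to 0.606 bar^-1 gives a polynomial in X; the root in (0,1) is X = 0.665.

X = 0.665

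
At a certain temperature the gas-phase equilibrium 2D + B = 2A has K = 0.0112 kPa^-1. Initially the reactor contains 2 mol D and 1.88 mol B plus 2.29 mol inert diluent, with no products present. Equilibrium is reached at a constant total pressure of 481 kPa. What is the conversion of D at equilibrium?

X = 0.532

Let X = conversion of D (basis 2 mol D); extent of reaction ξ = X.
At extent ξ: n_D = 2 − 2X; n_B = 1.88 − X; n_A = 2X; n_I = 2.29 (inert).
Total moles n_T = 6.17 − X.
With p_i = (n_i/n_T)P, K = p_A^2 / (p_D^2 p_B).
This yields a degree-3 equation in X; solving on (0,1), X = 0.532.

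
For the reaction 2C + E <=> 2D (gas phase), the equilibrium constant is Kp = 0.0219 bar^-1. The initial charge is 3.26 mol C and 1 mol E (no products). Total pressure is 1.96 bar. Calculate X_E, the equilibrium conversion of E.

X = 0.141

Take 1 mol E as basis and let X be its fractional conversion, so ξ = X.
Species balance: n_C = 3.26 − 2X; n_E = 1 − X; n_D = 2X.
n_T = Σnᵢ = 4.26 − X.
With p_i = (n_i/n_T)P, Kp = p_D^2 / (p_C^2 p_E).
This yields a degree-3 equation in X; solving on (0,1), X = 0.141.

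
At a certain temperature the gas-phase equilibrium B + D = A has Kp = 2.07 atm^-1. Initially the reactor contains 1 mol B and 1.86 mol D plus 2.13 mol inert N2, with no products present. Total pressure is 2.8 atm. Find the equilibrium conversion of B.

Let X = conversion of B (basis 1 mol B); extent of reaction ξ = X.
Moles: n_B = 1 − X; n_D = 1.86 − X; n_A = X; n_I = 2.13 (inert).
Total moles n_T = 4.99 − X.
With p_i = (n_i/n_T)P, Kp = p_A / (p_B p_D).
This yields a degree-2 equation in X; solving on (0,1), X = 0.622.

X = 0.622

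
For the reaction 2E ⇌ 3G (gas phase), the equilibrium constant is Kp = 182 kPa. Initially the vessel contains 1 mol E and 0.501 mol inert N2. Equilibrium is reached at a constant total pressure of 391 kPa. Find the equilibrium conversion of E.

Let X = conversion of E (basis 1 mol E); extent of reaction ξ = 0.5X.
At extent ξ: n_E = 1 − X; n_G = 1.5X; n_I = 0.501 (inert).
Summing: n_T = 1.5 + 0.5X.
Mole fractions y_i = n_i/n_T; Kp = p_G^3 / (p_E^2) with p_i = y_i·P.
Setting this equal to 182 kPa and taking the physical root (0 < X < 1) gives X = 0.427.

X = 0.427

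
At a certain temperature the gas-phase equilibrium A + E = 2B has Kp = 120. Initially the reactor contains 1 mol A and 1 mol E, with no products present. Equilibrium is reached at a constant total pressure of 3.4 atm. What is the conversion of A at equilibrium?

X = 0.846

Take 1 mol A as basis and let X be its fractional conversion, so ξ = X.
Mole table: n_A = 1 − X; n_E = 1 − X; n_B = 2X.
Total moles n_T = 2 (Δν = 0, constant).
With p_i = (n_i/n_T)P, Kp = p_B^2 / (p_A p_E).
Setting this equal to 120 and taking the physical root (0 < X < 1) gives X = 0.846.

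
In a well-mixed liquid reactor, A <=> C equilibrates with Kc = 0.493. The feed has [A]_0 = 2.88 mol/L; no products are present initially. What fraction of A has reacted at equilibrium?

Let X = conversion of A; extent ξ = 2.88·X mol/L.
Concentrations: [A] = 2.88 − 2.88X; [C] = 2.88X.
Kc = [C] / ([A]).
Solving Kc = 0.493 for X ∈ (0,1): X = 0.330.

X = 0.330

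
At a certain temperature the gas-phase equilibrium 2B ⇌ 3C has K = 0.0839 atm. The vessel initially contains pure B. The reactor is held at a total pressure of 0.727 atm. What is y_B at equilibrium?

y_B = 0.639

Basis: 1 mol B initially; let X = conversion of B. Extent ξ = 0.5X.
Moles: n_B = 1 − X; n_C = 1.5X.
n_T = Σnᵢ = 1 + 0.5X.
With p_i = (n_i/n_T)P, K = p_C^3 / (p_B^2).
Setting this equal to 0.0839 atm and taking the physical root (0 < X < 1) gives X = 0.274.
Then n_B = 0.726, n_T = 1.14, so y_B = 0.639.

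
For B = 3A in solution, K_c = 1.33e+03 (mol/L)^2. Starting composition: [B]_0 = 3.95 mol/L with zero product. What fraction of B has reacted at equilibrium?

X = 0.823

Let X = conversion of B; extent ξ = 3.95·X mol/L.
Concentrations: [B] = 3.95 − 3.95X; [A] = 11.9X.
K_c = [A]^3 / ([B]).
This equals 1.33e+03 at X = 0.823 (the root in 0 < X < 1).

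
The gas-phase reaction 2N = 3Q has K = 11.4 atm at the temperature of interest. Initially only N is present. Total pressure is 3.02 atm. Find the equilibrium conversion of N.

Take 1 mol N as basis and let X be its fractional conversion, so ξ = 0.5X.
Mole table: n_N = 1 − X; n_Q = 1.5X.
n_T = Σnᵢ = 1 + 0.5X.
With p_i = (n_i/n_T)P, K = p_Q^3 / (p_N^2).
Substituting and setting equal to 11.4 atm gives a polynomial in X; the root in (0,1) is X = 0.608.

X = 0.608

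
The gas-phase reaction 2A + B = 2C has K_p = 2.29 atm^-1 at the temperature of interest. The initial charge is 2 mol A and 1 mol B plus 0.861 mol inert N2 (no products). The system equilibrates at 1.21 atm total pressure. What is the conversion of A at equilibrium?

Basis: 2 mol A initially; let X = conversion of A. Extent ξ = X.
Moles: n_A = 2 − 2X; n_B = 1 − X; n_C = 2X; n_I = 0.861 (inert).
n_T = Σnᵢ = 3.86 − X.
Mole fractions y_i = n_i/n_T; K_p = p_C^2 / (p_A^2 p_B) with p_i = y_i·P.
This yields a degree-3 equation in X; solving on (0,1), X = 0.408.

X = 0.408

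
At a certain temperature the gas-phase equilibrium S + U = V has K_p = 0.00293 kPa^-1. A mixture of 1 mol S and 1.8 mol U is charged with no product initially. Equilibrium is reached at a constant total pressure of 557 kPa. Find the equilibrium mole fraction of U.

Basis: 1 mol S initially; let X = conversion of S. Extent ξ = X.
Mole table: n_S = 1 − X; n_U = 1.8 − X; n_V = X.
n_T = Σnᵢ = 2.8 − X.
Mole fractions y_i = n_i/n_T; K_p = p_V / (p_S p_U) with p_i = y_i·P.
This yields a degree-2 equation in X; solving on (0,1), X = 0.481.
Then n_U = 1.32, n_T = 2.32, so y_U = 0.569.

y_U = 0.569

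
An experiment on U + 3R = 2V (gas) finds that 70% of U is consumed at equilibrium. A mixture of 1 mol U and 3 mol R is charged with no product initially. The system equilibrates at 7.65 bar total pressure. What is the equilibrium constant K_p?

Let X = conversion of U (basis 1 mol U); extent of reaction ξ = X.
Species balance: n_U = 1 − X; n_R = 3 − 3X; n_V = 2X.
Total moles n_T = 4 − 2X.
At X = 0.7: n_U = 0.3, n_R = 0.9, n_V = 1.4, n_T = 2.6.
p_i = (n_i/n_T)·P. K_p = p_V^2 / (p_U p_R^3) = 1.04 bar^-2.

K_p = 1.04 bar^-2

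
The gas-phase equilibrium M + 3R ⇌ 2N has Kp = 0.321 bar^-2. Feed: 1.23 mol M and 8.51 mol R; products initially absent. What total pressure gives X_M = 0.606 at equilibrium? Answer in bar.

P = 1.98 bar

Basis: 1.23 mol M initially; let X = conversion of M. Extent ξ = 1.23X.
At extent ξ: n_M = 1.23 − 1.23X; n_R = 8.51 − 3.69X; n_N = 2.46X.
Total moles n_T = 9.74 − 2.46X.
Kp = p_N^2 / (p_M p_R^3) with p_i = (n_i/n_T)·P.
At X = 0.606: the mole-fraction product g(X) = Π y_i^ν_i = 1.264. Since Kp = g(X)·P^{-2}, P = (g/Kp)^(1/2) = (1.264/0.321)^(1/2) = 1.98 bar.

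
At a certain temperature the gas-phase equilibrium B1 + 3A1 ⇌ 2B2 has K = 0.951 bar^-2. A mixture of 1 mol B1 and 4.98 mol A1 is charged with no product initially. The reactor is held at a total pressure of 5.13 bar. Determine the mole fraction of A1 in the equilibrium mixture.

y_A1 = 0.567

Let X = conversion of B1 (basis 1 mol B1); extent of reaction ξ = X.
Species balance: n_B1 = 1 − X; n_A1 = 4.98 − 3X; n_B2 = 2X.
Total moles n_T = 5.98 − 2X.
y_i = n_i/n_T, p_i = y_i·P. K = p_B2^2 / (p_B1 p_A1^3).
Substituting and setting equal to 0.951 bar^-2 gives a polynomial in X; the root in (0,1) is X = 0.851.
Then n_A1 = 2.43, n_T = 4.28, so y_A1 = 0.567.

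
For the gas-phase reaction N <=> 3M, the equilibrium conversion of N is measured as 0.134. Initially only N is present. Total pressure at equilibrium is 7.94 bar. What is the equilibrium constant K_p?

Take 1 mol N as basis and let X be its fractional conversion, so ξ = X.
Species balance: n_N = 1 − X; n_M = 3X.
n_T = Σnᵢ = 1 + 2X.
At X = 0.134: n_N = 0.866, n_M = 0.402, n_T = 1.27.
p_i = (n_i/n_T)·P. K_p = p_M^3 / (p_N) = 2.94 bar^2.

K_p = 2.94 bar^2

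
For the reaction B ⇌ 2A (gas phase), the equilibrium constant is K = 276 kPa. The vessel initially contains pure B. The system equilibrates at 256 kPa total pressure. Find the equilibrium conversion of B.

Take 1 mol B as basis and let X be its fractional conversion, so ξ = X.
Mole table: n_B = 1 − X; n_A = 2X.
Summing: n_T = 1 + X.
Mole fractions y_i = n_i/n_T; K = p_A^2 / (p_B) with p_i = y_i·P.
Setting this equal to 276 kPa and taking the physical root (0 < X < 1) gives X = 0.461.

X = 0.461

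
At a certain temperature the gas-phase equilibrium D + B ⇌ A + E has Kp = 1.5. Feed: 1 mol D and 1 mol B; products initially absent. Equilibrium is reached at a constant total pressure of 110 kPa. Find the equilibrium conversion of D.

Basis: 1 mol D initially; let X = conversion of D. Extent ξ = X.
At extent ξ: n_D = 1 − X; n_B = 1 − X; n_A = X; n_E = X.
n_T stays at 2 (no change in mole number).
Mole fractions y_i = n_i/n_T; Kp = p_A p_E / (p_D p_B) with p_i = y_i·P.
Setting this equal to 1.5 and taking the physical root (0 < X < 1) gives X = 0.551.

X = 0.551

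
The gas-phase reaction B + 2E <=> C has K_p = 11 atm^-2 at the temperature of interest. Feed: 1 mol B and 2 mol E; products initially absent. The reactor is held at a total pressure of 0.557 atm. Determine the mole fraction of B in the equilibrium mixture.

Take 1 mol B as basis and let X be its fractional conversion, so ξ = X.
At extent ξ: n_B = 1 − X; n_E = 2 − 2X; n_C = X.
Summing: n_T = 3 − 2X.
Mole fractions y_i = n_i/n_T; K_p = p_C / (p_B p_E^2) with p_i = y_i·P.
Equating to 11 atm^-2 and solving on 0 < X < 1: X = 0.473.
Then n_B = 0.527, n_T = 2.05, so y_B = 0.257.

y_B = 0.257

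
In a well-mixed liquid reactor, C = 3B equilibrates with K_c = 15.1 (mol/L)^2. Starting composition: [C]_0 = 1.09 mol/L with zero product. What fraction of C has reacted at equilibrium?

Let X = conversion of C; extent ξ = 1.09·X mol/L.
Concentrations: [C] = 1.09 − 1.09X; [B] = 3.27X.
K_c = [B]^3 / ([C]).
Setting equal to 15.1 and solving for X on (0,1) gives X = 0.582.

X = 0.582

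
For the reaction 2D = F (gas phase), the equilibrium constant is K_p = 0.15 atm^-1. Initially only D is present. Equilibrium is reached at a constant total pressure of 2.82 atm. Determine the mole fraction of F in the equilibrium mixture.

y_F = 0.243

Basis: 1 mol D initially; let X = conversion of D. Extent ξ = 0.5X.
Mole table: n_D = 1 − X; n_F = 0.5X.
Total moles n_T = 1 − 0.5X.
Mole fractions y_i = n_i/n_T; K_p = p_F / (p_D^2) with p_i = y_i·P.
Setting this equal to 0.15 atm^-1 and taking the physical root (0 < X < 1) gives X = 0.391.
Then n_F = 0.195, n_T = 0.805, so y_F = 0.243.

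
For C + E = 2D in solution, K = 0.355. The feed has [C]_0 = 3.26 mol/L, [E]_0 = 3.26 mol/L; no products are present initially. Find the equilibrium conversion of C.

Let X = conversion of C; extent ξ = 3.26·X mol/L.
Concentrations: [C] = 3.26 − 3.26X; [E] = 3.26 − 3.26X; [D] = 6.52X.
K = [D]^2 / ([C] [E]).
Solving K = 0.355 for X ∈ (0,1): X = 0.230.

X = 0.230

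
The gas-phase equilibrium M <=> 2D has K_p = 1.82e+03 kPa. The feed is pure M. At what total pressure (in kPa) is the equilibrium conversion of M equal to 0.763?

Take 1 mol M as basis and let X be its fractional conversion, so ξ = X.
Moles: n_M = 1 − X; n_D = 2X.
Summing: n_T = 1 + X.
K_p = p_D^2 / (p_M) with p_i = (n_i/n_T)·P.
At X = 0.763: the mole-fraction product g(X) = Π y_i^ν_i = 5.573. Since K_p = g(X)·P^{1}, P = (K_p/g)^(1/1) = (1.82e+03/5.573)^(1/1) = 327 kPa.

P = 327 kPa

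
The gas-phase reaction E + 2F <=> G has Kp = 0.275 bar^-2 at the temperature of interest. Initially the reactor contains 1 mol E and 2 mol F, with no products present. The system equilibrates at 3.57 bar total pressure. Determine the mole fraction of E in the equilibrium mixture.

Take 1 mol E as basis and let X be its fractional conversion, so ξ = X.
Mole table: n_E = 1 − X; n_F = 2 − 2X; n_G = X.
n_T = Σnᵢ = 3 − 2X.
y_i = n_i/n_T, p_i = y_i·P. Kp = p_G / (p_E p_F^2).
Substituting and setting equal to 0.275 bar^-2 gives a polynomial in X; the root in (0,1) is X = 0.478.
Then n_E = 0.522, n_T = 2.04, so y_E = 0.255.

y_E = 0.255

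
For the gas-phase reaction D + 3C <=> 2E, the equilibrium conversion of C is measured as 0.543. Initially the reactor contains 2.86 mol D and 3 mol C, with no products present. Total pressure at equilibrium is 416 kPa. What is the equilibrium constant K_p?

K_p = 2.6e-05 kPa^-2

Take 3 mol C as basis and let X be its fractional conversion, so ξ = X.
Moles: n_D = 2.86 − X; n_C = 3 − 3X; n_E = 2X.
Summing: n_T = 5.86 − 2X.
At X = 0.543: n_D = 2.32, n_C = 1.37, n_E = 1.09, n_T = 4.77.
p_i = (n_i/n_T)·P. K_p = p_E^2 / (p_D p_C^3) = 2.6e-05 kPa^-2.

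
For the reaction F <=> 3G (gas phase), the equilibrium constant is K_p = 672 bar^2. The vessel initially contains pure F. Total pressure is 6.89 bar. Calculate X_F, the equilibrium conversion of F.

Take 1 mol F as basis and let X be its fractional conversion, so ξ = X.
At extent ξ: n_F = 1 − X; n_G = 3X.
Total moles n_T = 1 + 2X.
y_i = n_i/n_T, p_i = y_i·P. K_p = p_G^3 / (p_F).
This yields a degree-3 equation in X; solving on (0,1), X = 0.842.

X = 0.842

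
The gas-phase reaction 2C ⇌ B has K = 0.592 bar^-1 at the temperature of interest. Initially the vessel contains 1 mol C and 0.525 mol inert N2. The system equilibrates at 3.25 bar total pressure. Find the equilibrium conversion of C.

X = 0.571

Take 1 mol C as basis and let X be its fractional conversion, so ξ = 0.5X.
Mole table: n_C = 1 − X; n_B = 0.5X; n_I = 0.525 (inert).
Total moles n_T = 1.52 − 0.5X.
With p_i = (n_i/n_T)P, K = p_B / (p_C^2).
This yields a degree-2 equation in X; solving on (0,1), X = 0.571.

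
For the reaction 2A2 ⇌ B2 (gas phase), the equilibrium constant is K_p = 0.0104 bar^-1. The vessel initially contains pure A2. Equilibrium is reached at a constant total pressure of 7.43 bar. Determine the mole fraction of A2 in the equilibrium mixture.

Let X = conversion of A2 (basis 1 mol A2); extent of reaction ξ = 0.5X.
At extent ξ: n_A2 = 1 − X; n_B2 = 0.5X.
n_T = Σnᵢ = 1 − 0.5X.
With p_i = (n_i/n_T)P, K_p = p_B2 / (p_A2^2).
Setting this equal to 0.0104 bar^-1 and taking the physical root (0 < X < 1) gives X = 0.126.
Then n_A2 = 0.874, n_T = 0.937, so y_A2 = 0.933.

y_A2 = 0.933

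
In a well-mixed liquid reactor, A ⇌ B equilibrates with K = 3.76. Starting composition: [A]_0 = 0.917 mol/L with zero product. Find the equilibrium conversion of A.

Let X = conversion of A; extent ξ = 0.917·X mol/L.
Concentrations: [A] = 0.917 − 0.917X; [B] = 0.917X.
K = [B] / ([A]).
Equating to 3.76: the physical root is X = 0.790.

X = 0.790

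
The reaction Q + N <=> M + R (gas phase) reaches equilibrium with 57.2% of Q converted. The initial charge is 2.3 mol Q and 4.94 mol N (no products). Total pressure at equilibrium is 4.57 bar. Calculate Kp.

Basis: 2.3 mol Q initially; let X = conversion of Q. Extent ξ = 2.3X.
At extent ξ: n_Q = 2.3 − 2.3X; n_N = 4.94 − 2.3X; n_M = 2.3X; n_R = 2.3X.
Since Δν = 0, n_T = 7.24 throughout.
At X = 0.572: n_Q = 0.984, n_N = 3.62, n_M = 1.32, n_R = 1.32, n_T = 7.24.
p_i = (n_i/n_T)·P. Kp = p_M p_R / (p_Q p_N) = 0.485.

Kp = 0.485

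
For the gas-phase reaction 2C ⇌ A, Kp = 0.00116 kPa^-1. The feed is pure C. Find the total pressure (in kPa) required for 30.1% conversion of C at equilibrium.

Basis: 1 mol C initially; let X = conversion of C. Extent ξ = 0.5X.
Moles: n_C = 1 − X; n_A = 0.5X.
n_T = Σnᵢ = 1 − 0.5X.
Kp = p_A / (p_C^2) with p_i = (n_i/n_T)·P.
At X = 0.301: the mole-fraction product g(X) = Π y_i^ν_i = 0.2617. Since Kp = g(X)·P^{-1}, P = (g/Kp)^(1/1) = (0.2617/0.00116)^(1/1) = 226 kPa.

P = 226 kPa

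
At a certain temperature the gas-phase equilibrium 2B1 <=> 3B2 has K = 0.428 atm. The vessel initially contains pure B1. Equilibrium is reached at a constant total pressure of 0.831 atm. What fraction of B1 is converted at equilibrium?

Basis: 1 mol B1 initially; let X = conversion of B1. Extent ξ = 0.5X.
At extent ξ: n_B1 = 1 − X; n_B2 = 1.5X.
n_T = Σnᵢ = 1 + 0.5X.
Mole fractions y_i = n_i/n_T; K = p_B2^3 / (p_B1^2) with p_i = y_i·P.
Substituting and setting equal to 0.428 atm gives a polynomial in X; the root in (0,1) is X = 0.403.

X = 0.403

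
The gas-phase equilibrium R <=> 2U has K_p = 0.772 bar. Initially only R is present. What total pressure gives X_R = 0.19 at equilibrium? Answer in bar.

P = 5.15 bar

Let X = conversion of R (basis 1 mol R); extent of reaction ξ = X.
At extent ξ: n_R = 1 − X; n_U = 2X.
n_T = Σnᵢ = 1 + X.
K_p = p_U^2 / (p_R) with p_i = (n_i/n_T)·P.
At X = 0.19: the mole-fraction product g(X) = Π y_i^ν_i = 0.1498. Since K_p = g(X)·P^{1}, P = (K_p/g)^(1/1) = (0.772/0.1498)^(1/1) = 5.15 bar.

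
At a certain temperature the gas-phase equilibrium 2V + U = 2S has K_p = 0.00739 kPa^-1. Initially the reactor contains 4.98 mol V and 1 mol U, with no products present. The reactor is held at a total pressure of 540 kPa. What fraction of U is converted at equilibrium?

Take 1 mol U as basis and let X be its fractional conversion, so ξ = X.
Species balance: n_V = 4.98 − 2X; n_U = 1 − X; n_S = 2X.
Summing: n_T = 5.98 − X.
y_i = n_i/n_T, p_i = y_i·P. K_p = p_S^2 / (p_V^2 p_U).
Setting this equal to 0.00739 kPa^-1 and taking the physical root (0 < X < 1) gives X = 0.753.

X = 0.753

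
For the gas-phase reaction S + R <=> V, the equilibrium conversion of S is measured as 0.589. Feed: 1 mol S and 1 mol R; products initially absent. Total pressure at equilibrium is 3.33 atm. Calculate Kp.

Let X = conversion of S (basis 1 mol S); extent of reaction ξ = X.
Species balance: n_S = 1 − X; n_R = 1 − X; n_V = X.
Total moles n_T = 2 − X.
At X = 0.589: n_S = 0.411, n_R = 0.411, n_V = 0.589, n_T = 1.41.
p_i = (n_i/n_T)·P. Kp = p_V / (p_S p_R) = 1.48 atm^-1.

Kp = 1.48 atm^-1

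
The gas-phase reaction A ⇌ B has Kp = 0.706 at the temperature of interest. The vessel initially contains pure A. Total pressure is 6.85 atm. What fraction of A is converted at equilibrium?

Take 1 mol A as basis and let X be its fractional conversion, so ξ = X.
Mole table: n_A = 1 − X; n_B = X.
n_T stays at 1 (no change in mole number).
y_i = n_i/n_T, p_i = y_i·P. Kp = p_B / (p_A).
Substituting and setting equal to 0.706 gives a polynomial in X; the root in (0,1) is X = 0.414.

X = 0.414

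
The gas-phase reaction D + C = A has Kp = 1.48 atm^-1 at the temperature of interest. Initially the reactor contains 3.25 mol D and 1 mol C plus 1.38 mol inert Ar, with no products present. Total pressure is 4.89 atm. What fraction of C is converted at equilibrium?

X = 0.786

Take 1 mol C as basis and let X be its fractional conversion, so ξ = X.
Species balance: n_D = 3.25 − X; n_C = 1 − X; n_A = X; n_I = 1.38 (inert).
n_T = Σnᵢ = 5.63 − X.
Mole fractions y_i = n_i/n_T; Kp = p_A / (p_D p_C) with p_i = y_i·P.
Setting this equal to 1.48 atm^-1 and taking the physical root (0 < X < 1) gives X = 0.786.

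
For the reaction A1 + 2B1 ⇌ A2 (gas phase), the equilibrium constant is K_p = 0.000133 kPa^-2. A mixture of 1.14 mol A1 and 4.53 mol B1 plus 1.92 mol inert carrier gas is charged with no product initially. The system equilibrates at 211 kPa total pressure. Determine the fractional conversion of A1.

Let X = conversion of A1 (basis 1.14 mol A1); extent of reaction ξ = 1.14X.
Moles: n_A1 = 1.14 − 1.14X; n_B1 = 4.53 − 2.28X; n_A2 = 1.14X; n_I = 1.92 (inert).
Summing: n_T = 7.59 − 2.28X.
y_i = n_i/n_T, p_i = y_i·P. K_p = p_A2 / (p_A1 p_B1^2).
This yields a degree-3 equation in X; solving on (0,1), X = 0.604.

X = 0.604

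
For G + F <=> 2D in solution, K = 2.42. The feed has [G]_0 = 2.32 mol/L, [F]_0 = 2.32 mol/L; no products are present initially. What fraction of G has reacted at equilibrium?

X = 0.438

Let X = conversion of G; extent ξ = 2.32·X mol/L.
Concentrations: [G] = 2.32 − 2.32X; [F] = 2.32 − 2.32X; [D] = 4.64X.
K = [D]^2 / ([G] [F]).
This equals 2.42 at X = 0.438 (the root in 0 < X < 1).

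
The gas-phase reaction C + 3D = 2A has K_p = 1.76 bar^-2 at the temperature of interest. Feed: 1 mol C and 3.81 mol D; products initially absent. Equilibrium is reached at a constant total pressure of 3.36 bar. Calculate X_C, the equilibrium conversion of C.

Basis: 1 mol C initially; let X = conversion of C. Extent ξ = X.
Moles: n_C = 1 − X; n_D = 3.81 − 3X; n_A = 2X.
Summing: n_T = 4.81 − 2X.
With p_i = (n_i/n_T)P, K_p = p_A^2 / (p_C p_D^3).
Substituting and setting equal to 1.76 bar^-2 gives a polynomial in X; the root in (0,1) is X = 0.726.

X = 0.726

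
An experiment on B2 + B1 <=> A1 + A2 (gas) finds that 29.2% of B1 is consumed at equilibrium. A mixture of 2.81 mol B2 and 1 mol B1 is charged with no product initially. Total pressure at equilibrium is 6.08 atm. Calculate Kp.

Basis: 1 mol B1 initially; let X = conversion of B1. Extent ξ = X.
At extent ξ: n_B2 = 2.81 − X; n_B1 = 1 − X; n_A1 = X; n_A2 = X.
Total moles n_T = 3.81 (Δν = 0, constant).
At X = 0.292: n_B2 = 2.52, n_B1 = 0.708, n_A1 = 0.292, n_A2 = 0.292, n_T = 3.81.
p_i = (n_i/n_T)·P. Kp = p_A1 p_A2 / (p_B2 p_B1) = 0.0478.

Kp = 0.0478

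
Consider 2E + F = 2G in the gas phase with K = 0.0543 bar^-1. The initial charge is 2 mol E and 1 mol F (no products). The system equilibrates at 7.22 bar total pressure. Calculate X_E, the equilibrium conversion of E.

Let X = conversion of E (basis 2 mol E); extent of reaction ξ = X.
At extent ξ: n_E = 2 − 2X; n_F = 1 − X; n_G = 2X.
Total moles n_T = 3 − X.
y_i = n_i/n_T, p_i = y_i·P. K = p_G^2 / (p_E^2 p_F).
Setting this equal to 0.0543 bar^-1 and taking the physical root (0 < X < 1) gives X = 0.247.

X = 0.247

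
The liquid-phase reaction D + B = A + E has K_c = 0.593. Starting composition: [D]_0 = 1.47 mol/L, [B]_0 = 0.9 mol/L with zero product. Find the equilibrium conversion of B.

Let X = conversion of B; extent ξ = 0.9·X mol/L.
Concentrations: [D] = 1.47 − 0.9X; [B] = 0.9 − 0.9X; [A] = 0.9X; [E] = 0.9X.
K_c = [A] [E] / ([D] [B]).
This equals 0.593 at X = 0.543 (the root in 0 < X < 1).

X = 0.543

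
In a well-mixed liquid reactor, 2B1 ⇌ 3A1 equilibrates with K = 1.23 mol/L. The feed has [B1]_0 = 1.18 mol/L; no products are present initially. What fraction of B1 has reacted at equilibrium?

Let X = conversion of B1; extent ξ = 1.18X/2 mol/L.
Concentrations: [B1] = 1.18 − 1.18X; [A1] = 1.77X.
K = [A1]^3 / ([B1]^2).
This equals 1.23 at X = 0.452 (the root in 0 < X < 1).

X = 0.452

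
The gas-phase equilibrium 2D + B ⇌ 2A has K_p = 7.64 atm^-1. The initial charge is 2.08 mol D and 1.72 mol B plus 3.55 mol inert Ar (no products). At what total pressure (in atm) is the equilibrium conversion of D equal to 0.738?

P = 7.18 atm

Basis: 2.08 mol D initially; let X = conversion of D. Extent ξ = 1.04X.
At extent ξ: n_D = 2.08 − 2.08X; n_B = 1.72 − 1.04X; n_A = 2.08X; n_I = 3.55 (inert).
Total moles n_T = 7.35 − 1.04X.
K_p = p_A^2 / (p_D^2 p_B) with p_i = (n_i/n_T)·P.
At X = 0.738: the mole-fraction product g(X) = Π y_i^ν_i = 54.83. Since K_p = g(X)·P^{-1}, P = (g/K_p)^(1/1) = (54.83/7.64)^(1/1) = 7.18 atm.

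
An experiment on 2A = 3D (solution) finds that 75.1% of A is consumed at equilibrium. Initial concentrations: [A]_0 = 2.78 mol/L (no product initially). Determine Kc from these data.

Let X = conversion of A.
Concentrations: [A] = 2.78 − 2.78X; [D] = 4.17X.
At X = 0.751: [A] = 0.692, [D] = 3.13.
Kc = [D]^3 / ([A]^2) = 64.1 mol/L.

Kc = 64.1 mol/L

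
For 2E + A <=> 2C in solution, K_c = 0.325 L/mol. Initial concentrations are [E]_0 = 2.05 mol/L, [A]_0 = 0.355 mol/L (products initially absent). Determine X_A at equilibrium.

Let X = conversion of A; extent ξ = 0.355·X mol/L.
Concentrations: [E] = 2.05 − 0.71X; [A] = 0.355 − 0.355X; [C] = 0.71X.
K_c = [C]^2 / ([E]^2 [A]).
Equating to 0.325 L/mol: the physical root is X = 0.540.

X = 0.540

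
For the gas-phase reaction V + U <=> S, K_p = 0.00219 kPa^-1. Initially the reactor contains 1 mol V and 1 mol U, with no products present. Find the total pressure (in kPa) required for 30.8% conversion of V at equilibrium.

Basis: 1 mol V initially; let X = conversion of V. Extent ξ = X.
Species balance: n_V = 1 − X; n_U = 1 − X; n_S = X.
n_T = Σnᵢ = 2 − X.
K_p = p_S / (p_V p_U) with p_i = (n_i/n_T)·P.
At X = 0.308: the mole-fraction product g(X) = Π y_i^ν_i = 1.088. Since K_p = g(X)·P^{-1}, P = (g/K_p)^(1/1) = (1.088/0.00219)^(1/1) = 497 kPa.

P = 497 kPa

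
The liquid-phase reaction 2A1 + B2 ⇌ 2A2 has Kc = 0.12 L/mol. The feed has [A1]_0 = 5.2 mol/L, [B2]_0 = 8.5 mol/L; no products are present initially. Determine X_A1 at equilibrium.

Let X = conversion of A1; extent ξ = 5.2X/2 mol/L.
Concentrations: [A1] = 5.2 − 5.2X; [B2] = 8.5 − 2.6X; [A2] = 5.2X.
Kc = [A2]^2 / ([A1]^2 [B2]).
Solving Kc = 0.12 for X ∈ (0,1): X = 0.483.

X = 0.483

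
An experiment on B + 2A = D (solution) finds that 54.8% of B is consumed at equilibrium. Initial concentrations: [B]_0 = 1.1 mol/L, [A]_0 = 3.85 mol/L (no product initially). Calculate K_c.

K_c = 0.173 (mol/L)^-2

Let X = conversion of B.
Concentrations: [B] = 1.1 − 1.1X; [A] = 3.85 − 2.2X; [D] = 1.1X.
At X = 0.548: [B] = 0.497, [A] = 2.64, [D] = 0.603.
K_c = [D] / ([B] [A]^2) = 0.173 (mol/L)^-2.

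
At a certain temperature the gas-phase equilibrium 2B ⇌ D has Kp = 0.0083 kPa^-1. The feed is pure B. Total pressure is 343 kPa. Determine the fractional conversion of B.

X = 0.716

Basis: 1 mol B initially; let X = conversion of B. Extent ξ = 0.5X.
At extent ξ: n_B = 1 − X; n_D = 0.5X.
n_T = Σnᵢ = 1 − 0.5X.
With p_i = (n_i/n_T)P, Kp = p_D / (p_B^2).
This yields a degree-2 equation in X; solving on (0,1), X = 0.716.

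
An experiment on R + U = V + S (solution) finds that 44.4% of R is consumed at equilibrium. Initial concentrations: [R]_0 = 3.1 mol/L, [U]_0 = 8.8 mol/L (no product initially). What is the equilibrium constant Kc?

Kc = 0.148

Let X = conversion of R.
Concentrations: [R] = 3.1 − 3.1X; [U] = 8.8 − 3.1X; [V] = 3.1X; [S] = 3.1X.
At X = 0.444: [R] = 1.72, [U] = 7.42, [V] = 1.38, [S] = 1.38.
Kc = [V] [S] / ([R] [U]) = 0.148.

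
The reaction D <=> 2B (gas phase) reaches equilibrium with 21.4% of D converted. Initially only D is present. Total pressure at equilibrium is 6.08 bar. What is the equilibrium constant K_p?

K_p = 1.17 bar

Basis: 1 mol D initially; let X = conversion of D. Extent ξ = X.
Mole table: n_D = 1 − X; n_B = 2X.
Total moles n_T = 1 + X.
At X = 0.214: n_D = 0.786, n_B = 0.428, n_T = 1.21.
p_i = (n_i/n_T)·P. K_p = p_B^2 / (p_D) = 1.17 bar.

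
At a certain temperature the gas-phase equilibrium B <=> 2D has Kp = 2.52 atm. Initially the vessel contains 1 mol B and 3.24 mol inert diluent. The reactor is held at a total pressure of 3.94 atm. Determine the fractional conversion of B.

X = 0.573

Take 1 mol B as basis and let X be its fractional conversion, so ξ = X.
At extent ξ: n_B = 1 − X; n_D = 2X; n_I = 3.24 (inert).
Summing: n_T = 4.24 + X.
y_i = n_i/n_T, p_i = y_i·P. Kp = p_D^2 / (p_B).
This yields a degree-2 equation in X; solving on (0,1), X = 0.573.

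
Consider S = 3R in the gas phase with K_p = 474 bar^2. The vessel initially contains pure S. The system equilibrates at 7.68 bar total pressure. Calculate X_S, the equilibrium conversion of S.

Basis: 1 mol S initially; let X = conversion of S. Extent ξ = X.
Moles: n_S = 1 − X; n_R = 3X.
Total moles n_T = 1 + 2X.
y_i = n_i/n_T, p_i = y_i·P. K_p = p_R^3 / (p_S).
Setting this equal to 474 bar^2 and taking the physical root (0 < X < 1) gives X = 0.765.

X = 0.765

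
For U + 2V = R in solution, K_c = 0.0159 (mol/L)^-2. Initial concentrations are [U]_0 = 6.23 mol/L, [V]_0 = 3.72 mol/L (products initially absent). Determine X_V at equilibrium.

X = 0.314

Let X = conversion of V; extent ξ = 3.72X/2 mol/L.
Concentrations: [U] = 6.23 − 1.86X; [V] = 3.72 − 3.72X; [R] = 1.86X.
K_c = [R] / ([U] [V]^2).
This equals 0.0159 at X = 0.314 (the root in 0 < X < 1).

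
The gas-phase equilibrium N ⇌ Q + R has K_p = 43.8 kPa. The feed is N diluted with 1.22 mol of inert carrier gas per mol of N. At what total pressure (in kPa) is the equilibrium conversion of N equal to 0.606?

P = 133 kPa

Basis: 1 mol N initially; let X = conversion of N. Extent ξ = X.
Species balance: n_N = 1 − X; n_Q = X; n_R = X; n_I = 1.22 (inert).
Total moles n_T = 2.22 + X.
K_p = p_Q p_R / (p_N) with p_i = (n_i/n_T)·P.
At X = 0.606: the mole-fraction product g(X) = Π y_i^ν_i = 0.3298. Since K_p = g(X)·P^{1}, P = (K_p/g)^(1/1) = (43.8/0.3298)^(1/1) = 133 kPa.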